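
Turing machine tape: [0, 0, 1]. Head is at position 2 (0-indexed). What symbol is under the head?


Tape: [0, 0, 1]
Positions: 0 1 2
Values:    0 0 1
Head at position 2
tape[2] = 1

1


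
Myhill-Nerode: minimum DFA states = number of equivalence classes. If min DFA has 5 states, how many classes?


Myhill-Nerode theorem:
Number of equivalence classes = number of states in minimal DFA
Minimal DFA states = 5
Therefore equivalence classes = 5

5


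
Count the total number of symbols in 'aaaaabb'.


String: 'aaaaabb'
Counting characters:
  'a' appears 5 time(s)
  'b' appears 2 time(s)
Total length = 5 + 2 = 7

7


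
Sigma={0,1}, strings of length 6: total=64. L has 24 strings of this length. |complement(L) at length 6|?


Alphabet: {0,1}
String length: 6
Total strings of length 6 = 2^6 = 64
Strings in L = 24
Complement = total - |L|
= 64 - 24
= 40

40


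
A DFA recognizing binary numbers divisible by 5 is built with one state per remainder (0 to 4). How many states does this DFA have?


Divisibility by 5 is tracked via the remainder mod 5: 0, 1, ..., 4
The construction assigns one state to each remainder
Number of remainders = 5

5


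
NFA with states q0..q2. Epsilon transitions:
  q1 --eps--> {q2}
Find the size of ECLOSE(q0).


Starting from q0
Initialize closure = {q0}
q0 has no outgoing epsilon transitions -> nothing to add
Final closure: {q0}
Size = 1

1


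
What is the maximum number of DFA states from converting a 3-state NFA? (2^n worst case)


NFA has 3 states
Subset construction: each DFA state = subset of NFA states
Maximum subsets = 2^3
2^3 = 8

8


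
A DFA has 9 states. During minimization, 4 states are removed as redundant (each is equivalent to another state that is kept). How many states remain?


Original DFA: 9 states
Redundant states removed: 4
Minimized states = original - removed
= 9 - 4
= 5

5


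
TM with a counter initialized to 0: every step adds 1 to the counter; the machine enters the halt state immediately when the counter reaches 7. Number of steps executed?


Counter starts at 0. Counting sequence:
  Step 1: counter = 1
  Step 2: counter = 2
  Step 3: counter = 3
  Step 4: counter = 4
  Step 5: counter = 5
  Step 6: counter = 6
  Step 7: counter = 7
Counter reached 7 -> halt
Total steps = 7

7


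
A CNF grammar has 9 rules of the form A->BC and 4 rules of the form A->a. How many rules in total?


CNF allows two rule forms:
  A -> BC (binary): 9 rules
  A -> a (terminal): 4 rules
Total = 9 + 4 = 13

13


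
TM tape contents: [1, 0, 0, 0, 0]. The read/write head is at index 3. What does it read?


Tape: [1, 0, 0, 0, 0]
Positions: 0 1 2 3 4
Values:    1 0 0 0 0
Head at position 3
tape[3] = 0

0


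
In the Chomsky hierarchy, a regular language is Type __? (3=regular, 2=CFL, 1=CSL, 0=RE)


Chomsky hierarchy levels:
  Type 3: Regular (DFA/NFA/regex)
  Type 2: Context-free (PDA)
  Type 1: Context-sensitive
  Type 0: Recursively enumerable (TM)
'regular' corresponds to Type 3

3


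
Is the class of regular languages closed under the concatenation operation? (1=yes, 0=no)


Regular languages are closed under:
- Union (DFA product construction)
- Intersection (DFA product construction)
- Complement (swap accept/reject states)
- Concatenation (NFA construction)
- Kleene star (NFA construction)
concatenation is in this list
Therefore: closed

1


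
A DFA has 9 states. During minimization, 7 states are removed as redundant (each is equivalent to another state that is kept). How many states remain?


Original DFA: 9 states
Redundant states removed: 7
Minimized states = original - removed
= 9 - 7
= 2

2


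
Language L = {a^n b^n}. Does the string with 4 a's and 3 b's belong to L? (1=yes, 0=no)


Language requires equal numbers of a's and b's
PDA pushes for each 'a', pops for each 'b'
Number of a's = 4
Number of b's = 3
4 != 3 -> Reject

0


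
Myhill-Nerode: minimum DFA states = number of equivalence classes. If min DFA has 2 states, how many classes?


Myhill-Nerode theorem:
Number of equivalence classes = number of states in minimal DFA
Minimal DFA states = 2
Therefore equivalence classes = 2

2


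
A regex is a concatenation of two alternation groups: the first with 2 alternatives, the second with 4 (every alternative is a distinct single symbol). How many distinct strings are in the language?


First group: 2 alternatives
Second group: 4 alternatives
Concatenation: each choice from group 1 pairs with each from group 2
Total = 2 x 4 = 8

8


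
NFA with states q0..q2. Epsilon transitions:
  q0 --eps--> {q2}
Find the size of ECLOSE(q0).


Starting from q0
Initialize closure = {q0}
Follow epsilon from q0 -> add q2
Final closure: {q0, q2}
Size = 2

2


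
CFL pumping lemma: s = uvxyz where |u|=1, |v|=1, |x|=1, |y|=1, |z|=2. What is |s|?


|s| = |u| + |v| + |x| + |y| + |z|
= 1 + 1 + 1 + 1 + 2
= 2 + 1 + 3
= 3 + 3
= 6

6


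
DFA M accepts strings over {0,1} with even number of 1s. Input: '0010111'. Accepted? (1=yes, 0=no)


DFA has 2 states: q_even (start, accept=yes) and q_odd
Processing string '0010111' character by character:
  Position 0: read '0', 1-count=0 -> q_even (no change)
  Position 1: read '0', 1-count=0 -> q_even (no change)
  Position 2: read '1', 1-count=1 -> q_odd
  Position 3: read '0', 1-count=1 -> q_odd (no change)
  Position 4: read '1', 1-count=2 -> q_even
  Position 5: read '1', 1-count=3 -> q_odd
  Position 6: read '1', 1-count=4 -> q_even
Final state: q_even, total 1s = 4 (even); the DFA requires an even count -> accept

1


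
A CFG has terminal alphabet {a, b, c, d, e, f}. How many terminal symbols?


Terminal symbols: a, b, c, d, e, f
Counting each: a (#1), b (#2), c (#3), d (#4), e (#5), f (#6)
Total = 6

6


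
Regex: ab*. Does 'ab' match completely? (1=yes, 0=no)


Pattern: ab*
String: 'ab'
Pattern requires: exactly one 'a' followed by zero or more 'b's
First char is 'a' -> OK
Rest 'b': all b's? Yes
Result: 1

1


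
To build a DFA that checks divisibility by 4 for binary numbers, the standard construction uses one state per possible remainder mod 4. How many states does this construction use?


Divisibility by 4 is tracked via the remainder mod 4: 0, 1, ..., 3
The construction assigns one state to each remainder
Number of remainders = 4

4


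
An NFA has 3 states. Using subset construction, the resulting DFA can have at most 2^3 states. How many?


NFA has 3 states
Subset construction: each DFA state = subset of NFA states
Maximum subsets = 2^3
2^3 = 8

8


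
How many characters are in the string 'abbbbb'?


String: 'abbbbb'
Counting characters:
  'a' appears 1 time(s)
  'b' appears 5 time(s)
Total length = 1 + 5 = 6

6


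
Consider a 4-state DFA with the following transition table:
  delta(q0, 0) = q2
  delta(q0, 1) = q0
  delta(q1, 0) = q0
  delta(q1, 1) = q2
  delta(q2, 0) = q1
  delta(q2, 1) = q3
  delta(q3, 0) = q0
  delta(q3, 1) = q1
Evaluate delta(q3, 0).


Looking up transition function:
delta(q3, 0) in the table
Row: q3, Column: 0
Result: q0

q0


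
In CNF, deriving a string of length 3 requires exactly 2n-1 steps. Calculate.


Chomsky Normal Form derivation:
String length n = 3
Each step either:
  - Splits a nonterminal into two (n-1 such steps)
  - Converts a nonterminal to terminal (n such steps)
Total = (n-1) + n = 2n - 1
= 2(3) - 1
= 6 - 1
= 5

5


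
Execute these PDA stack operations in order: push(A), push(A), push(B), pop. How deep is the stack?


Tracing stack operations:
  push(A) -> stack = [A], depth=1
  push(A) -> stack = [A,A], depth=2
  push(B) -> stack = [A,A,B], depth=3
  pop -> removed B, stack = [A,A], depth=2
Final depth = 2

2


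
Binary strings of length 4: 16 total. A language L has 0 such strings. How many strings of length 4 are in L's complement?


Alphabet: {0,1}
String length: 4
Total strings of length 4 = 2^4 = 16
Strings in L = 0
Complement = total - |L|
= 16 - 0
= 16

16


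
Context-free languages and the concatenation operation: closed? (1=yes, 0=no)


CFL closure properties:
  Closed under: union, concatenation, Kleene star
  NOT closed under: intersection, complement
Operation 'concatenation' is in closed list -> Yes (closed)

1


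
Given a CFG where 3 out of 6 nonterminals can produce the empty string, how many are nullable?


Nonterminals: {S, A, B, C, D, E}
A nonterminal is nullable if it can derive epsilon
Counting nullable nonterminals: 3
Total nullable = 3

3


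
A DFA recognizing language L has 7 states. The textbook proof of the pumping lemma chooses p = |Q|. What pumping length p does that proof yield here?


Pumping lemma for regular languages (standard proof):
Take p = |Q|, the number of DFA states.
Any string of length >= |Q| passes through |Q|+1 states while reading its first |Q| symbols,
so by pigeonhole some state repeats, giving the loop that can be pumped.
Here |Q| = 7
Therefore the proof uses p = 7

7


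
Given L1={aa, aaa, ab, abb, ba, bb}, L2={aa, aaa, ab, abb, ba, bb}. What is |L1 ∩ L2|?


L1 = {aa, aaa, ab, abb, ba, bb}
L2 = {aa, aaa, ab, abb, ba, bb}
Checking each string in L1 against L2:
  'aa': in L2? Yes
  'aaa': in L2? Yes
  'ab': in L2? Yes
  'abb': in L2? Yes
  'ba': in L2? Yes
  'bb': in L2? Yes
Intersection = {aa, aaa, ab, abb, ba, bb}
|L1 ∩ L2| = 6

6


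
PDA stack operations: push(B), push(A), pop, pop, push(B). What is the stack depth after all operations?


Tracing stack operations:
  push(B) -> stack = [B], depth=1
  push(A) -> stack = [B,A], depth=2
  pop -> removed A, stack = [B], depth=1
  pop -> removed B, stack = [], depth=0
  push(B) -> stack = [B], depth=1
Final depth = 1

1


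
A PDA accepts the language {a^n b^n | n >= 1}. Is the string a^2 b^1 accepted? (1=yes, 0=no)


Language requires equal numbers of a's and b's
PDA pushes for each 'a', pops for each 'b'
Number of a's = 2
Number of b's = 1
2 != 1 -> Reject

0


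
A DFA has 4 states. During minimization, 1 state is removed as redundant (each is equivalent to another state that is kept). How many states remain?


Original DFA: 4 states
Redundant states removed: 1
Minimized states = original - removed
= 4 - 1
= 3

3


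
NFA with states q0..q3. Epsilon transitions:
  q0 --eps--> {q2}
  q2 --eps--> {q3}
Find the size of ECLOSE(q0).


Starting from q0
Initialize closure = {q0}
Follow epsilon from q0 -> add q2
Follow epsilon from q2 -> add q3
Final closure: {q0, q2, q3}
Size = 3

3


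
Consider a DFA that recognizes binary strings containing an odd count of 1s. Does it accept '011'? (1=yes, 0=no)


DFA has 2 states: q_even (start, accept=no) and q_odd
Processing string '011' character by character:
  Position 0: read '0', 1-count=0 -> q_even (no change)
  Position 1: read '1', 1-count=1 -> q_odd
  Position 2: read '1', 1-count=2 -> q_even
Final state: q_even, total 1s = 2 (even); the DFA requires an odd count -> reject

0


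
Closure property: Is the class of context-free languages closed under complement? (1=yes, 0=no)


CFL closure properties:
  Closed under: union, concatenation, Kleene star
  NOT closed under: intersection, complement
Operation 'complement' is in not-closed list -> No (not closed)

0


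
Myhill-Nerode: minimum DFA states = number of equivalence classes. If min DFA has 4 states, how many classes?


Myhill-Nerode theorem:
Number of equivalence classes = number of states in minimal DFA
Minimal DFA states = 4
Therefore equivalence classes = 4

4


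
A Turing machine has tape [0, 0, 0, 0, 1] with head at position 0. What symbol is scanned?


Tape: [0, 0, 0, 0, 1]
Positions: 0 1 2 3 4
Values:    0 0 0 0 1
Head at position 0
tape[0] = 0

0


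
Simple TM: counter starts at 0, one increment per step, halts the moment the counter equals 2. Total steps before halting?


Counter starts at 0. Counting sequence:
  Step 1: counter = 1
  Step 2: counter = 2
Counter reached 2 -> halt
Total steps = 2

2


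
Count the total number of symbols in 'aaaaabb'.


String: 'aaaaabb'
Counting characters:
  'a' appears 5 time(s)
  'b' appears 2 time(s)
Total length = 5 + 2 = 7

7


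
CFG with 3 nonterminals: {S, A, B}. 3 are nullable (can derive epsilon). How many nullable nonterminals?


Nonterminals: {S, A, B}
A nonterminal is nullable if it can derive epsilon
Counting nullable nonterminals: 3
Total nullable = 3

3


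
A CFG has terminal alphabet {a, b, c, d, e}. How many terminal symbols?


Terminal symbols: a, b, c, d, e
Counting each: a (#1), b (#2), c (#3), d (#4), e (#5)
Total = 5

5


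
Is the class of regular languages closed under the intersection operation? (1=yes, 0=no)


Regular languages are closed under:
- Union (DFA product construction)
- Intersection (DFA product construction)
- Complement (swap accept/reject states)
- Concatenation (NFA construction)
- Kleene star (NFA construction)
intersection is in this list
Therefore: closed

1


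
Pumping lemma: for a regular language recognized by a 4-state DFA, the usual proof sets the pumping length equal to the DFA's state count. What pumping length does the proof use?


Pumping lemma for regular languages (standard proof):
Take p = |Q|, the number of DFA states.
Any string of length >= |Q| passes through |Q|+1 states while reading its first |Q| symbols,
so by pigeonhole some state repeats, giving the loop that can be pumped.
Here |Q| = 4
Therefore the proof uses p = 4

4


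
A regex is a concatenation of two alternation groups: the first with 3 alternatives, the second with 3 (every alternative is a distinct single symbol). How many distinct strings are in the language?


First group: 3 alternatives
Second group: 3 alternatives
Concatenation: each choice from group 1 pairs with each from group 2
Total = 3 x 3 = 9

9


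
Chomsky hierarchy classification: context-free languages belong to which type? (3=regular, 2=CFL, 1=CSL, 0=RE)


Chomsky hierarchy levels:
  Type 3: Regular (DFA/NFA/regex)
  Type 2: Context-free (PDA)
  Type 1: Context-sensitive
  Type 0: Recursively enumerable (TM)
'context-free' corresponds to Type 2

2


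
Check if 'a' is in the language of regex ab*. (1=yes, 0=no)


Pattern: ab*
String: 'a'
Pattern requires: exactly one 'a' followed by zero or more 'b's
First char is 'a' -> OK
Rest '': all b's? Yes
Result: 1

1


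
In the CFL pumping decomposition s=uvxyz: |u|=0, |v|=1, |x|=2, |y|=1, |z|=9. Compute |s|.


|s| = |u| + |v| + |x| + |y| + |z|
= 0 + 1 + 2 + 1 + 9
= 1 + 2 + 10
= 3 + 10
= 13

13


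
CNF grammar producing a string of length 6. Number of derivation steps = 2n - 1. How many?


Chomsky Normal Form derivation:
String length n = 6
Each step either:
  - Splits a nonterminal into two (n-1 such steps)
  - Converts a nonterminal to terminal (n such steps)
Total = (n-1) + n = 2n - 1
= 2(6) - 1
= 12 - 1
= 11

11


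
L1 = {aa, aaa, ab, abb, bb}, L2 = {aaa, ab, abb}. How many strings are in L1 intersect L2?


L1 = {aa, aaa, ab, abb, bb}
L2 = {aaa, ab, abb}
Checking each string in L1 against L2:
  'aa': in L2? No
  'aaa': in L2? Yes
  'ab': in L2? Yes
  'abb': in L2? Yes
  'bb': in L2? No
Intersection = {aaa, ab, abb}
|L1 ∩ L2| = 3

3


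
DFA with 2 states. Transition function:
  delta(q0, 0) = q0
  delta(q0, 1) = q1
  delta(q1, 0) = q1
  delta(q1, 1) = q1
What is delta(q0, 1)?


Looking up transition function:
delta(q0, 1) in the table
Row: q0, Column: 1
Result: q1

q1


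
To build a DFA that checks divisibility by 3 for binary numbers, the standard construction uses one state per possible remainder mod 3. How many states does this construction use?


Divisibility by 3 is tracked via the remainder mod 3: 0, 1, ..., 2
The construction assigns one state to each remainder
Number of remainders = 3

3


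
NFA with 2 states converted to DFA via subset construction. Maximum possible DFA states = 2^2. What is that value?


NFA has 2 states
Subset construction: each DFA state = subset of NFA states
Maximum subsets = 2^2
2^2 = 4

4


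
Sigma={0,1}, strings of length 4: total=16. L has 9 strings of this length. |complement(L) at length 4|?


Alphabet: {0,1}
String length: 4
Total strings of length 4 = 2^4 = 16
Strings in L = 9
Complement = total - |L|
= 16 - 9
= 7

7


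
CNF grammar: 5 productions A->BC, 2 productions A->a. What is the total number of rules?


CNF allows two rule forms:
  A -> BC (binary): 5 rules
  A -> a (terminal): 2 rules
Total = 5 + 2 = 7

7


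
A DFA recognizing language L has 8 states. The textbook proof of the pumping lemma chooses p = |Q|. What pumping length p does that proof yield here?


Pumping lemma for regular languages (standard proof):
Take p = |Q|, the number of DFA states.
Any string of length >= |Q| passes through |Q|+1 states while reading its first |Q| symbols,
so by pigeonhole some state repeats, giving the loop that can be pumped.
Here |Q| = 8
Therefore the proof uses p = 8

8


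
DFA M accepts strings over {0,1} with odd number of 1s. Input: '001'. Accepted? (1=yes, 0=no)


DFA has 2 states: q_even (start, accept=no) and q_odd
Processing string '001' character by character:
  Position 0: read '0', 1-count=0 -> q_even (no change)
  Position 1: read '0', 1-count=0 -> q_even (no change)
  Position 2: read '1', 1-count=1 -> q_odd
Final state: q_odd, total 1s = 1 (odd); the DFA requires an odd count -> accept

1


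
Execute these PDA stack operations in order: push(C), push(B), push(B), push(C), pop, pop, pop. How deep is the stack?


Tracing stack operations:
  push(C) -> stack = [C], depth=1
  push(B) -> stack = [C,B], depth=2
  push(B) -> stack = [C,B,B], depth=3
  push(C) -> stack = [C,B,B,C], depth=4
  pop -> removed C, stack = [C,B,B], depth=3
  pop -> removed B, stack = [C,B], depth=2
  pop -> removed B, stack = [C], depth=1
Final depth = 1

1


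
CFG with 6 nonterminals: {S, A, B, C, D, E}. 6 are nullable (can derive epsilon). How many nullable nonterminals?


Nonterminals: {S, A, B, C, D, E}
A nonterminal is nullable if it can derive epsilon
Counting nullable nonterminals: 6
Total nullable = 6

6


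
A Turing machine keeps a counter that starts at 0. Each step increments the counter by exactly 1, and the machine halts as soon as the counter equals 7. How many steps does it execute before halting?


Counter starts at 0. Counting sequence:
  Step 1: counter = 1
  Step 2: counter = 2
  Step 3: counter = 3
  Step 4: counter = 4
  Step 5: counter = 5
  Step 6: counter = 6
  Step 7: counter = 7
Counter reached 7 -> halt
Total steps = 7

7


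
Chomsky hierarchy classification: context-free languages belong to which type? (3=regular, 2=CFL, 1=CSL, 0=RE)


Chomsky hierarchy levels:
  Type 3: Regular (DFA/NFA/regex)
  Type 2: Context-free (PDA)
  Type 1: Context-sensitive
  Type 0: Recursively enumerable (TM)
'context-free' corresponds to Type 2

2


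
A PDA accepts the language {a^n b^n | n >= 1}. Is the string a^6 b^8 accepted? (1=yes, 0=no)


Language requires equal numbers of a's and b's
PDA pushes for each 'a', pops for each 'b'
Number of a's = 6
Number of b's = 8
6 != 8 -> Reject

0


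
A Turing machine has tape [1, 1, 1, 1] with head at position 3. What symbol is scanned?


Tape: [1, 1, 1, 1]
Positions: 0 1 2 3
Values:    1 1 1 1
Head at position 3
tape[3] = 1

1


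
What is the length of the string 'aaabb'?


String: 'aaabb'
Counting characters:
  'a' appears 3 time(s)
  'b' appears 2 time(s)
Total length = 3 + 2 = 5

5


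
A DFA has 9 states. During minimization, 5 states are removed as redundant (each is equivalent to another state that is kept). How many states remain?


Original DFA: 9 states
Redundant states removed: 5
Minimized states = original - removed
= 9 - 5
= 4

4


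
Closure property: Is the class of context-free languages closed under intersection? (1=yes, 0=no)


CFL closure properties:
  Closed under: union, concatenation, Kleene star
  NOT closed under: intersection, complement
Operation 'intersection' is in not-closed list -> No (not closed)

0


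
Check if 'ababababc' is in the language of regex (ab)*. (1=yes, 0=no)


Pattern: (ab)*
String: 'ababababc'
Pattern requires: zero or more repetitions of 'ab'
Length 9 is odd -> cannot be (ab)* -> no match
Result: 0

0


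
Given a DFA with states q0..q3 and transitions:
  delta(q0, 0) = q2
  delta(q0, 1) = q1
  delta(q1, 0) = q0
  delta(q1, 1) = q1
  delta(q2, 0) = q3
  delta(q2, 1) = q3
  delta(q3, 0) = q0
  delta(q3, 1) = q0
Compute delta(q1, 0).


Looking up transition function:
delta(q1, 0) in the table
Row: q1, Column: 0
Result: q0

q0


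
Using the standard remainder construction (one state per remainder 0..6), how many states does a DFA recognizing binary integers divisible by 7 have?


Divisibility by 7 is tracked via the remainder mod 7: 0, 1, ..., 6
The construction assigns one state to each remainder
Number of remainders = 7

7


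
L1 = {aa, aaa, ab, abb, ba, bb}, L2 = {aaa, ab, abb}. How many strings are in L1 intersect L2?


L1 = {aa, aaa, ab, abb, ba, bb}
L2 = {aaa, ab, abb}
Checking each string in L1 against L2:
  'aa': in L2? No
  'aaa': in L2? Yes
  'ab': in L2? Yes
  'abb': in L2? Yes
  'ba': in L2? No
  'bb': in L2? No
Intersection = {aaa, ab, abb}
|L1 ∩ L2| = 3

3


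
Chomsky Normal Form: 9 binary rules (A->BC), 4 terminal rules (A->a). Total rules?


CNF allows two rule forms:
  A -> BC (binary): 9 rules
  A -> a (terminal): 4 rules
Total = 9 + 4 = 13

13


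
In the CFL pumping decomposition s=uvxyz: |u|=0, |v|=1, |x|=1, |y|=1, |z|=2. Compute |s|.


|s| = |u| + |v| + |x| + |y| + |z|
= 0 + 1 + 1 + 1 + 2
= 1 + 1 + 3
= 2 + 3
= 5

5


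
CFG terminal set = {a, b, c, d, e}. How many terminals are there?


Terminal symbols: a, b, c, d, e
Counting each: a (#1), b (#2), c (#3), d (#4), e (#5)
Total = 5

5


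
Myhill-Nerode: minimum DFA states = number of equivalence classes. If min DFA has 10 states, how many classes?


Myhill-Nerode theorem:
Number of equivalence classes = number of states in minimal DFA
Minimal DFA states = 10
Therefore equivalence classes = 10

10


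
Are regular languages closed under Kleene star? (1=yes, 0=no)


Regular languages are closed under:
- Union (DFA product construction)
- Intersection (DFA product construction)
- Complement (swap accept/reject states)
- Concatenation (NFA construction)
- Kleene star (NFA construction)
Kleene star is in this list
Therefore: closed

1


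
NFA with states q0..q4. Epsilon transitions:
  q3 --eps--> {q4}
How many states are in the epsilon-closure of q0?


Starting from q0
Initialize closure = {q0}
q0 has no outgoing epsilon transitions -> nothing to add
Final closure: {q0}
Size = 1

1


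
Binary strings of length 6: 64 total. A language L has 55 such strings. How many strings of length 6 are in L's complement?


Alphabet: {0,1}
String length: 6
Total strings of length 6 = 2^6 = 64
Strings in L = 55
Complement = total - |L|
= 64 - 55
= 9

9


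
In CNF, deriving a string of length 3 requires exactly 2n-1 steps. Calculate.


Chomsky Normal Form derivation:
String length n = 3
Each step either:
  - Splits a nonterminal into two (n-1 such steps)
  - Converts a nonterminal to terminal (n such steps)
Total = (n-1) + n = 2n - 1
= 2(3) - 1
= 6 - 1
= 5

5


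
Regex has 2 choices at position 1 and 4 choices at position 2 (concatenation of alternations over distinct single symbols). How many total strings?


First group: 2 alternatives
Second group: 4 alternatives
Concatenation: each choice from group 1 pairs with each from group 2
Total = 2 x 4 = 8

8


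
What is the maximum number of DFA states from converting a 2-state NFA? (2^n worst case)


NFA has 2 states
Subset construction: each DFA state = subset of NFA states
Maximum subsets = 2^2
2^2 = 4

4


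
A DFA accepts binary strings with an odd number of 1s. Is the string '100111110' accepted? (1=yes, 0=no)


DFA has 2 states: q_even (start, accept=no) and q_odd
Processing string '100111110' character by character:
  Position 0: read '1', 1-count=1 -> q_odd
  Position 1: read '0', 1-count=1 -> q_odd (no change)
  Position 2: read '0', 1-count=1 -> q_odd (no change)
  Position 3: read '1', 1-count=2 -> q_even
  Position 4: read '1', 1-count=3 -> q_odd
  Position 5: read '1', 1-count=4 -> q_even
  Position 6: read '1', 1-count=5 -> q_odd
  Position 7: read '1', 1-count=6 -> q_even
  Position 8: read '0', 1-count=6 -> q_even (no change)
Final state: q_even, total 1s = 6 (even); the DFA requires an odd count -> reject

0


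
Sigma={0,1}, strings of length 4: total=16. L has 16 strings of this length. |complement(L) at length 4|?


Alphabet: {0,1}
String length: 4
Total strings of length 4 = 2^4 = 16
Strings in L = 16
Complement = total - |L|
= 16 - 16
= 0

0


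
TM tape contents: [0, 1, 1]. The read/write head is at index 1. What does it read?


Tape: [0, 1, 1]
Positions: 0 1 2
Values:    0 1 1
Head at position 1
tape[1] = 1

1


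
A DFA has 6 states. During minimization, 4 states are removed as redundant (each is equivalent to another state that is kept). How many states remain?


Original DFA: 6 states
Redundant states removed: 4
Minimized states = original - removed
= 6 - 4
= 2

2


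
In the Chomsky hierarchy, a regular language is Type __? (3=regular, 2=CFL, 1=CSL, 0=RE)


Chomsky hierarchy levels:
  Type 3: Regular (DFA/NFA/regex)
  Type 2: Context-free (PDA)
  Type 1: Context-sensitive
  Type 0: Recursively enumerable (TM)
'regular' corresponds to Type 3

3


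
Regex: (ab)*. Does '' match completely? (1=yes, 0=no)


Pattern: (ab)*
String: ''
Pattern requires: zero or more repetitions of 'ab'
Pairs: []
All pairs are 'ab'? Yes
Result: 1

1


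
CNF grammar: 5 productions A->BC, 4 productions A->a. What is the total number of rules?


CNF allows two rule forms:
  A -> BC (binary): 5 rules
  A -> a (terminal): 4 rules
Total = 5 + 4 = 9

9


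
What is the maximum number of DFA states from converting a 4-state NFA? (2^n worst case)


NFA has 4 states
Subset construction: each DFA state = subset of NFA states
Maximum subsets = 2^4
2^4 = 16

16


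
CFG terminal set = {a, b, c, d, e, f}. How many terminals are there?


Terminal symbols: a, b, c, d, e, f
Counting each: a (#1), b (#2), c (#3), d (#4), e (#5), f (#6)
Total = 6

6


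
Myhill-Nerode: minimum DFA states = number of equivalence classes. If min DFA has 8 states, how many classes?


Myhill-Nerode theorem:
Number of equivalence classes = number of states in minimal DFA
Minimal DFA states = 8
Therefore equivalence classes = 8

8


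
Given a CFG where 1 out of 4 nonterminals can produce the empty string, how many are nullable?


Nonterminals: {S, A, B, C}
A nonterminal is nullable if it can derive epsilon
Counting nullable nonterminals: 1
Total nullable = 1

1


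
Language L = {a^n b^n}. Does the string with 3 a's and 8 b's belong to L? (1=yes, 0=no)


Language requires equal numbers of a's and b's
PDA pushes for each 'a', pops for each 'b'
Number of a's = 3
Number of b's = 8
3 != 8 -> Reject

0


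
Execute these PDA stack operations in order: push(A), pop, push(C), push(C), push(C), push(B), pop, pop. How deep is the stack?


Tracing stack operations:
  push(A) -> stack = [A], depth=1
  pop -> removed A, stack = [], depth=0
  push(C) -> stack = [C], depth=1
  push(C) -> stack = [C,C], depth=2
  push(C) -> stack = [C,C,C], depth=3
  push(B) -> stack = [C,C,C,B], depth=4
  pop -> removed B, stack = [C,C,C], depth=3
  pop -> removed C, stack = [C,C], depth=2
Final depth = 2

2


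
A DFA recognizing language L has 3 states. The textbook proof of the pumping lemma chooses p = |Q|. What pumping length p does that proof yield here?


Pumping lemma for regular languages (standard proof):
Take p = |Q|, the number of DFA states.
Any string of length >= |Q| passes through |Q|+1 states while reading its first |Q| symbols,
so by pigeonhole some state repeats, giving the loop that can be pumped.
Here |Q| = 3
Therefore the proof uses p = 3

3


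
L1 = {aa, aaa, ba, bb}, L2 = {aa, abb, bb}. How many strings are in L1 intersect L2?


L1 = {aa, aaa, ba, bb}
L2 = {aa, abb, bb}
Checking each string in L1 against L2:
  'aa': in L2? Yes
  'aaa': in L2? No
  'ba': in L2? No
  'bb': in L2? Yes
Intersection = {aa, bb}
|L1 ∩ L2| = 2

2


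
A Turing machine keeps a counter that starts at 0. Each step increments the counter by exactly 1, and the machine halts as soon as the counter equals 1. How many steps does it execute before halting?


Counter starts at 0. Counting sequence:
  Step 1: counter = 1
Counter reached 1 -> halt
Total steps = 1

1


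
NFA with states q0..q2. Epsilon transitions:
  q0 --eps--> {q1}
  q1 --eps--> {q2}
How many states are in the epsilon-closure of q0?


Starting from q0
Initialize closure = {q0}
Follow epsilon from q0 -> add q1
Follow epsilon from q1 -> add q2
Final closure: {q0, q1, q2}
Size = 3

3


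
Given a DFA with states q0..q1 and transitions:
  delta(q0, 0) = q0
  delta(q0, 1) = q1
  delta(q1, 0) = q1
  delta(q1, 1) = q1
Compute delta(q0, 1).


Looking up transition function:
delta(q0, 1) in the table
Row: q0, Column: 1
Result: q1

q1


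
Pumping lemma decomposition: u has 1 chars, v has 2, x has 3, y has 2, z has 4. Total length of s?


|s| = |u| + |v| + |x| + |y| + |z|
= 1 + 2 + 3 + 2 + 4
= 3 + 3 + 6
= 6 + 6
= 12

12


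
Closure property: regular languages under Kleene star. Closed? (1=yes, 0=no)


Regular languages are closed under:
- Union (DFA product construction)
- Intersection (DFA product construction)
- Complement (swap accept/reject states)
- Concatenation (NFA construction)
- Kleene star (NFA construction)
Kleene star is in this list
Therefore: closed

1


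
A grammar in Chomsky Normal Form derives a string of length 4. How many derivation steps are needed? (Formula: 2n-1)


Chomsky Normal Form derivation:
String length n = 4
Each step either:
  - Splits a nonterminal into two (n-1 such steps)
  - Converts a nonterminal to terminal (n such steps)
Total = (n-1) + n = 2n - 1
= 2(4) - 1
= 8 - 1
= 7

7


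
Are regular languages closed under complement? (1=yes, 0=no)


Regular languages are closed under all standard operations:
- Union: Yes (product construction)
- Intersection: Yes (product construction)
- Complement: Yes (swap accept/reject)
- Concatenation: Yes (NFA construction)
Operation: complement -> Closed

1


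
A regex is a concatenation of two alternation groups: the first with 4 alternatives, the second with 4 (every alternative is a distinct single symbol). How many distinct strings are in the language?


First group: 4 alternatives
Second group: 4 alternatives
Concatenation: each choice from group 1 pairs with each from group 2
Total = 4 x 4 = 16

16


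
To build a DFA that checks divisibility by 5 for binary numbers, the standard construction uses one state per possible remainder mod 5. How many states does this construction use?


Divisibility by 5 is tracked via the remainder mod 5: 0, 1, ..., 4
The construction assigns one state to each remainder
Number of remainders = 5

5


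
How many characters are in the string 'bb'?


String: 'bb'
Counting characters:
  'b' appears 2 time(s)
Total length = 0 + 2 = 2

2


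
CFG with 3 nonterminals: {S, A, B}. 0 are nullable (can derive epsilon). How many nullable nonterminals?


Nonterminals: {S, A, B}
A nonterminal is nullable if it can derive epsilon
Counting nullable nonterminals: 0
Total nullable = 0

0


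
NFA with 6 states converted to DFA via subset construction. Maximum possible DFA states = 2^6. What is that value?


NFA has 6 states
Subset construction: each DFA state = subset of NFA states
Maximum subsets = 2^6
2^6 = 64

64


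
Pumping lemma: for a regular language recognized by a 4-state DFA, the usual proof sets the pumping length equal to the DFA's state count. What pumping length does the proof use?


Pumping lemma for regular languages (standard proof):
Take p = |Q|, the number of DFA states.
Any string of length >= |Q| passes through |Q|+1 states while reading its first |Q| symbols,
so by pigeonhole some state repeats, giving the loop that can be pumped.
Here |Q| = 4
Therefore the proof uses p = 4

4


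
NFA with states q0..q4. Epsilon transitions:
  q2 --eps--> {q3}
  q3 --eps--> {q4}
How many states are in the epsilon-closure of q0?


Starting from q0
Initialize closure = {q0}
q0 has no outgoing epsilon transitions -> nothing to add
Final closure: {q0}
Size = 1

1


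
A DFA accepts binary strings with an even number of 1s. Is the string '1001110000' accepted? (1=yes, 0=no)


DFA has 2 states: q_even (start, accept=yes) and q_odd
Processing string '1001110000' character by character:
  Position 0: read '1', 1-count=1 -> q_odd
  Position 1: read '0', 1-count=1 -> q_odd (no change)
  Position 2: read '0', 1-count=1 -> q_odd (no change)
  Position 3: read '1', 1-count=2 -> q_even
  Position 4: read '1', 1-count=3 -> q_odd
  Position 5: read '1', 1-count=4 -> q_even
  Position 6: read '0', 1-count=4 -> q_even (no change)
  Position 7: read '0', 1-count=4 -> q_even (no change)
  Position 8: read '0', 1-count=4 -> q_even (no change)
  Position 9: read '0', 1-count=4 -> q_even (no change)
Final state: q_even, total 1s = 4 (even); the DFA requires an even count -> accept

1


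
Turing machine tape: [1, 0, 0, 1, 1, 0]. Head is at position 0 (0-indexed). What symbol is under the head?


Tape: [1, 0, 0, 1, 1, 0]
Positions: 0 1 2 3 4 5
Values:    1 0 0 1 1 0
Head at position 0
tape[0] = 1

1


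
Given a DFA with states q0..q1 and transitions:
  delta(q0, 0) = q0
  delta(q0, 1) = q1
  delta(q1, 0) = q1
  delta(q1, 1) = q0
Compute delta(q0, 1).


Looking up transition function:
delta(q0, 1) in the table
Row: q0, Column: 1
Result: q1

q1


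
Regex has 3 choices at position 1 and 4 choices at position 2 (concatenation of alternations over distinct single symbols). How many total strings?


First group: 3 alternatives
Second group: 4 alternatives
Concatenation: each choice from group 1 pairs with each from group 2
Total = 3 x 4 = 12

12


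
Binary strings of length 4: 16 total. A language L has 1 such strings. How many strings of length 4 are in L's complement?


Alphabet: {0,1}
String length: 4
Total strings of length 4 = 2^4 = 16
Strings in L = 1
Complement = total - |L|
= 16 - 1
= 15

15


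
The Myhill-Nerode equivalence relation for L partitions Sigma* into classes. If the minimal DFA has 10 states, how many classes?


Myhill-Nerode theorem:
Number of equivalence classes = number of states in minimal DFA
Minimal DFA states = 10
Therefore equivalence classes = 10

10


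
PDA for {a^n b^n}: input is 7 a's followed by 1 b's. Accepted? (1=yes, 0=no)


Language requires equal numbers of a's and b's
PDA pushes for each 'a', pops for each 'b'
Number of a's = 7
Number of b's = 1
7 != 1 -> Reject

0


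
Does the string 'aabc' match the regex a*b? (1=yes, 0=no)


Pattern: a*b
String: 'aabc'
Pattern requires: zero or more 'a's followed by exactly one 'b'
Found 2 leading 'a's
Remaining: 'bc'
Remaining is not 'b' -> no match
Result: 0

0


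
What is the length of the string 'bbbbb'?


String: 'bbbbb'
Counting characters:
  'b' appears 5 time(s)
Total length = 0 + 5 = 5

5


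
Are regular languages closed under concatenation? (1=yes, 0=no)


Regular languages are closed under:
- Union (DFA product construction)
- Intersection (DFA product construction)
- Complement (swap accept/reject states)
- Concatenation (NFA construction)
- Kleene star (NFA construction)
concatenation is in this list
Therefore: closed

1


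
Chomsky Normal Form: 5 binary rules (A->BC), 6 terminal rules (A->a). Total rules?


CNF allows two rule forms:
  A -> BC (binary): 5 rules
  A -> a (terminal): 6 rules
Total = 5 + 6 = 11

11


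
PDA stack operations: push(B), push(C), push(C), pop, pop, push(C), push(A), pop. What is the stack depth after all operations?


Tracing stack operations:
  push(B) -> stack = [B], depth=1
  push(C) -> stack = [B,C], depth=2
  push(C) -> stack = [B,C,C], depth=3
  pop -> removed C, stack = [B,C], depth=2
  pop -> removed C, stack = [B], depth=1
  push(C) -> stack = [B,C], depth=2
  push(A) -> stack = [B,C,A], depth=3
  pop -> removed A, stack = [B,C], depth=2
Final depth = 2

2


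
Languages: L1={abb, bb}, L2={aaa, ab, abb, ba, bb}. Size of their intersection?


L1 = {abb, bb}
L2 = {aaa, ab, abb, ba, bb}
Checking each string in L1 against L2:
  'abb': in L2? Yes
  'bb': in L2? Yes
Intersection = {abb, bb}
|L1 ∩ L2| = 2

2


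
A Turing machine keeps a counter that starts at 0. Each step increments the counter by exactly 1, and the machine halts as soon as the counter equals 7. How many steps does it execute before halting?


Counter starts at 0. Counting sequence:
  Step 1: counter = 1
  Step 2: counter = 2
  Step 3: counter = 3
  Step 4: counter = 4
  Step 5: counter = 5
  Step 6: counter = 6
  Step 7: counter = 7
Counter reached 7 -> halt
Total steps = 7

7


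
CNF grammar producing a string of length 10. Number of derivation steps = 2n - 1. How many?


Chomsky Normal Form derivation:
String length n = 10
Each step either:
  - Splits a nonterminal into two (n-1 such steps)
  - Converts a nonterminal to terminal (n such steps)
Total = (n-1) + n = 2n - 1
= 2(10) - 1
= 20 - 1
= 19

19


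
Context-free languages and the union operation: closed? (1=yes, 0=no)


CFL closure properties:
  Closed under: union, concatenation, Kleene star
  NOT closed under: intersection, complement
Operation 'union' is in closed list -> Yes (closed)

1


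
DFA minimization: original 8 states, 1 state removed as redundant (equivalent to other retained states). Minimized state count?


Original DFA: 8 states
Redundant states removed: 1
Minimized states = original - removed
= 8 - 1
= 7

7


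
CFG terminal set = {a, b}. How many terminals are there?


Terminal symbols: a, b
Counting each: a (#1), b (#2)
Total = 2

2


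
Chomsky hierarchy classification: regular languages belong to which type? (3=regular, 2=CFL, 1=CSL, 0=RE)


Chomsky hierarchy levels:
  Type 3: Regular (DFA/NFA/regex)
  Type 2: Context-free (PDA)
  Type 1: Context-sensitive
  Type 0: Recursively enumerable (TM)
'regular' corresponds to Type 3

3


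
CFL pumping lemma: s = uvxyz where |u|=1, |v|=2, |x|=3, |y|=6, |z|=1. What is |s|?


|s| = |u| + |v| + |x| + |y| + |z|
= 1 + 2 + 3 + 6 + 1
= 3 + 3 + 7
= 6 + 7
= 13

13


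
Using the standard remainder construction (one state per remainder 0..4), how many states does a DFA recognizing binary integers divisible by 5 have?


Divisibility by 5 is tracked via the remainder mod 5: 0, 1, ..., 4
The construction assigns one state to each remainder
Number of remainders = 5

5


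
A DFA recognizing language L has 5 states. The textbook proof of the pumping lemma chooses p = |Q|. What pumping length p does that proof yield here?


Pumping lemma for regular languages (standard proof):
Take p = |Q|, the number of DFA states.
Any string of length >= |Q| passes through |Q|+1 states while reading its first |Q| symbols,
so by pigeonhole some state repeats, giving the loop that can be pumped.
Here |Q| = 5
Therefore the proof uses p = 5

5


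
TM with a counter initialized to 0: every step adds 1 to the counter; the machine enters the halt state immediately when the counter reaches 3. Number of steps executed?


Counter starts at 0. Counting sequence:
  Step 1: counter = 1
  Step 2: counter = 2
  Step 3: counter = 3
Counter reached 3 -> halt
Total steps = 3

3


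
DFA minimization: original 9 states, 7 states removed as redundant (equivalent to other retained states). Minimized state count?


Original DFA: 9 states
Redundant states removed: 7
Minimized states = original - removed
= 9 - 7
= 2

2
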